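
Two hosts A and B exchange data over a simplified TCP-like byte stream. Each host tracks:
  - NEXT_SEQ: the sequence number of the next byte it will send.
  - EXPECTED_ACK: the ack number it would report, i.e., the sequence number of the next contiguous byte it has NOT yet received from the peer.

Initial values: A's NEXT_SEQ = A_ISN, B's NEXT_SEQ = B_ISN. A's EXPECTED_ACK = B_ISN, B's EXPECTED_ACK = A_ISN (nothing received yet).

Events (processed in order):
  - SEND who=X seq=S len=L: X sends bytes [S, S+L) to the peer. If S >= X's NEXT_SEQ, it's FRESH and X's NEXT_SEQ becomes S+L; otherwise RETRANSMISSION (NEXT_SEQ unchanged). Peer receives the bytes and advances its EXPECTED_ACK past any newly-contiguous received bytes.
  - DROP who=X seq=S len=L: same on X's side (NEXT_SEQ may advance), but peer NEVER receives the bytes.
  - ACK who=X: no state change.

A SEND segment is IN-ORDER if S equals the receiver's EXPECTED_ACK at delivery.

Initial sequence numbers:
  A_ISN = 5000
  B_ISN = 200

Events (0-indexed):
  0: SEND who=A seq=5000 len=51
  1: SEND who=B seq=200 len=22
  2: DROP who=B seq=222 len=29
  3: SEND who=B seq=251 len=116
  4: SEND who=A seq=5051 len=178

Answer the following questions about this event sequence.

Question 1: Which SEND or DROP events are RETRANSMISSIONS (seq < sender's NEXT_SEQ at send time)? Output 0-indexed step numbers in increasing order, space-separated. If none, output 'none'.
Answer: none

Derivation:
Step 0: SEND seq=5000 -> fresh
Step 1: SEND seq=200 -> fresh
Step 2: DROP seq=222 -> fresh
Step 3: SEND seq=251 -> fresh
Step 4: SEND seq=5051 -> fresh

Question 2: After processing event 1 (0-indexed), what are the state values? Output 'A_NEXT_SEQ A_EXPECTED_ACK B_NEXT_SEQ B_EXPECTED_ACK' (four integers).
After event 0: A_seq=5051 A_ack=200 B_seq=200 B_ack=5051
After event 1: A_seq=5051 A_ack=222 B_seq=222 B_ack=5051

5051 222 222 5051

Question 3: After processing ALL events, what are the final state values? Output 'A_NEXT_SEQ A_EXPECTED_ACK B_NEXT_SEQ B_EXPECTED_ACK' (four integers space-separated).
After event 0: A_seq=5051 A_ack=200 B_seq=200 B_ack=5051
After event 1: A_seq=5051 A_ack=222 B_seq=222 B_ack=5051
After event 2: A_seq=5051 A_ack=222 B_seq=251 B_ack=5051
After event 3: A_seq=5051 A_ack=222 B_seq=367 B_ack=5051
After event 4: A_seq=5229 A_ack=222 B_seq=367 B_ack=5229

Answer: 5229 222 367 5229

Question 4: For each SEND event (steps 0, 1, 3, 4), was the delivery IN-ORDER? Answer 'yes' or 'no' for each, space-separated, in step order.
Step 0: SEND seq=5000 -> in-order
Step 1: SEND seq=200 -> in-order
Step 3: SEND seq=251 -> out-of-order
Step 4: SEND seq=5051 -> in-order

Answer: yes yes no yes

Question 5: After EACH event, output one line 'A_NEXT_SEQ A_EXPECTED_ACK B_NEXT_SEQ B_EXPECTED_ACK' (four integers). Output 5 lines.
5051 200 200 5051
5051 222 222 5051
5051 222 251 5051
5051 222 367 5051
5229 222 367 5229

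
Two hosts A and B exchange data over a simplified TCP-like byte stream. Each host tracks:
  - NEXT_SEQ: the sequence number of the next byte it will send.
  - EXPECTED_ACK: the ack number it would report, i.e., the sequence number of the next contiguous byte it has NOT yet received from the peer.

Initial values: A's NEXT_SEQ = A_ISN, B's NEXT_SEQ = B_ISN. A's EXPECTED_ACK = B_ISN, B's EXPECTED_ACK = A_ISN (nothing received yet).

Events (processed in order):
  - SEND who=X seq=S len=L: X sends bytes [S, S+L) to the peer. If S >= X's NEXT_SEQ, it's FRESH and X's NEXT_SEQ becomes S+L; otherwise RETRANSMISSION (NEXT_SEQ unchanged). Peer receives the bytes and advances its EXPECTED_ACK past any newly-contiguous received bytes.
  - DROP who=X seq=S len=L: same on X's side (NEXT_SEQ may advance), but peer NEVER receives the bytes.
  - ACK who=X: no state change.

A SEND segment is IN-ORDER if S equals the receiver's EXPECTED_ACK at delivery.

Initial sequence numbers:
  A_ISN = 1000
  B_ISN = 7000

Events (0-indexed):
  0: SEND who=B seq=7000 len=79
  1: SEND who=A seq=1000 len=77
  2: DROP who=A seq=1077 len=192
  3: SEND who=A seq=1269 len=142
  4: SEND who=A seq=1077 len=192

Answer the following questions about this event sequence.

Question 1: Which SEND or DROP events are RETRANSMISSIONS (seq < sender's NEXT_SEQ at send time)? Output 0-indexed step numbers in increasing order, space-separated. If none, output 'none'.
Answer: 4

Derivation:
Step 0: SEND seq=7000 -> fresh
Step 1: SEND seq=1000 -> fresh
Step 2: DROP seq=1077 -> fresh
Step 3: SEND seq=1269 -> fresh
Step 4: SEND seq=1077 -> retransmit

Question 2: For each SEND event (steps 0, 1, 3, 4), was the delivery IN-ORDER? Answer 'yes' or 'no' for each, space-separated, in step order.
Step 0: SEND seq=7000 -> in-order
Step 1: SEND seq=1000 -> in-order
Step 3: SEND seq=1269 -> out-of-order
Step 4: SEND seq=1077 -> in-order

Answer: yes yes no yes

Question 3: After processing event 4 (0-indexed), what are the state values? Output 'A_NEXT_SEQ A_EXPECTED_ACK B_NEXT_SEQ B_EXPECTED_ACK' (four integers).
After event 0: A_seq=1000 A_ack=7079 B_seq=7079 B_ack=1000
After event 1: A_seq=1077 A_ack=7079 B_seq=7079 B_ack=1077
After event 2: A_seq=1269 A_ack=7079 B_seq=7079 B_ack=1077
After event 3: A_seq=1411 A_ack=7079 B_seq=7079 B_ack=1077
After event 4: A_seq=1411 A_ack=7079 B_seq=7079 B_ack=1411

1411 7079 7079 1411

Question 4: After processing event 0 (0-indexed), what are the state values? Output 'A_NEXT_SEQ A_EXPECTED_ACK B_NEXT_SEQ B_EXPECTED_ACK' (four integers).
After event 0: A_seq=1000 A_ack=7079 B_seq=7079 B_ack=1000

1000 7079 7079 1000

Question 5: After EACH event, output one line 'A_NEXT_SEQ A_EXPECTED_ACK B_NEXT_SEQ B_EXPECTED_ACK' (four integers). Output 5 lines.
1000 7079 7079 1000
1077 7079 7079 1077
1269 7079 7079 1077
1411 7079 7079 1077
1411 7079 7079 1411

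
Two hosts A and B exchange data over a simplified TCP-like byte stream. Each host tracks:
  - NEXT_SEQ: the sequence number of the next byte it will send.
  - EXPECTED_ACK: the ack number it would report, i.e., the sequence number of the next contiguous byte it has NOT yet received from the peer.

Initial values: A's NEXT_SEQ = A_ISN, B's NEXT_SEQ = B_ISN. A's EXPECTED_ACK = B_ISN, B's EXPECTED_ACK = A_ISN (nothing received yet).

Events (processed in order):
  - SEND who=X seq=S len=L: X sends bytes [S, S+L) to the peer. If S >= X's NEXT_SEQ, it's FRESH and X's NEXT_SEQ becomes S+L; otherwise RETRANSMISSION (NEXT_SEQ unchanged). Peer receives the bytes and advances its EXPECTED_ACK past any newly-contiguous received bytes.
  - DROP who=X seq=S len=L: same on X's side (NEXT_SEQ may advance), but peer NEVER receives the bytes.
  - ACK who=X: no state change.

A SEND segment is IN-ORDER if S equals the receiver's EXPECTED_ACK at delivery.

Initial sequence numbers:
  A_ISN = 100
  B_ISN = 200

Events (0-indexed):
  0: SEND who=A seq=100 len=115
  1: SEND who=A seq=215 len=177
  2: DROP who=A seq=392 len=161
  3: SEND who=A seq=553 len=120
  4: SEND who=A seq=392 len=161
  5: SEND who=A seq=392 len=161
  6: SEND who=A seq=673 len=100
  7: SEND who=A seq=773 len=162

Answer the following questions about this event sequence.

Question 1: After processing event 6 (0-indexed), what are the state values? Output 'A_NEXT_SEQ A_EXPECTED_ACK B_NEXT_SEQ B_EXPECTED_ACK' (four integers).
After event 0: A_seq=215 A_ack=200 B_seq=200 B_ack=215
After event 1: A_seq=392 A_ack=200 B_seq=200 B_ack=392
After event 2: A_seq=553 A_ack=200 B_seq=200 B_ack=392
After event 3: A_seq=673 A_ack=200 B_seq=200 B_ack=392
After event 4: A_seq=673 A_ack=200 B_seq=200 B_ack=673
After event 5: A_seq=673 A_ack=200 B_seq=200 B_ack=673
After event 6: A_seq=773 A_ack=200 B_seq=200 B_ack=773

773 200 200 773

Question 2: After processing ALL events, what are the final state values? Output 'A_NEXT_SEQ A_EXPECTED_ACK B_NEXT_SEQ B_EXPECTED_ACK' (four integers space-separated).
Answer: 935 200 200 935

Derivation:
After event 0: A_seq=215 A_ack=200 B_seq=200 B_ack=215
After event 1: A_seq=392 A_ack=200 B_seq=200 B_ack=392
After event 2: A_seq=553 A_ack=200 B_seq=200 B_ack=392
After event 3: A_seq=673 A_ack=200 B_seq=200 B_ack=392
After event 4: A_seq=673 A_ack=200 B_seq=200 B_ack=673
After event 5: A_seq=673 A_ack=200 B_seq=200 B_ack=673
After event 6: A_seq=773 A_ack=200 B_seq=200 B_ack=773
After event 7: A_seq=935 A_ack=200 B_seq=200 B_ack=935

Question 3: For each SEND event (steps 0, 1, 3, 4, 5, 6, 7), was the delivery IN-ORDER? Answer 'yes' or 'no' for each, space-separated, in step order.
Answer: yes yes no yes no yes yes

Derivation:
Step 0: SEND seq=100 -> in-order
Step 1: SEND seq=215 -> in-order
Step 3: SEND seq=553 -> out-of-order
Step 4: SEND seq=392 -> in-order
Step 5: SEND seq=392 -> out-of-order
Step 6: SEND seq=673 -> in-order
Step 7: SEND seq=773 -> in-order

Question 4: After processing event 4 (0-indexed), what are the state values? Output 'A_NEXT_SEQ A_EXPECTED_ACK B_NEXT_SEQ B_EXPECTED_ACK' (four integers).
After event 0: A_seq=215 A_ack=200 B_seq=200 B_ack=215
After event 1: A_seq=392 A_ack=200 B_seq=200 B_ack=392
After event 2: A_seq=553 A_ack=200 B_seq=200 B_ack=392
After event 3: A_seq=673 A_ack=200 B_seq=200 B_ack=392
After event 4: A_seq=673 A_ack=200 B_seq=200 B_ack=673

673 200 200 673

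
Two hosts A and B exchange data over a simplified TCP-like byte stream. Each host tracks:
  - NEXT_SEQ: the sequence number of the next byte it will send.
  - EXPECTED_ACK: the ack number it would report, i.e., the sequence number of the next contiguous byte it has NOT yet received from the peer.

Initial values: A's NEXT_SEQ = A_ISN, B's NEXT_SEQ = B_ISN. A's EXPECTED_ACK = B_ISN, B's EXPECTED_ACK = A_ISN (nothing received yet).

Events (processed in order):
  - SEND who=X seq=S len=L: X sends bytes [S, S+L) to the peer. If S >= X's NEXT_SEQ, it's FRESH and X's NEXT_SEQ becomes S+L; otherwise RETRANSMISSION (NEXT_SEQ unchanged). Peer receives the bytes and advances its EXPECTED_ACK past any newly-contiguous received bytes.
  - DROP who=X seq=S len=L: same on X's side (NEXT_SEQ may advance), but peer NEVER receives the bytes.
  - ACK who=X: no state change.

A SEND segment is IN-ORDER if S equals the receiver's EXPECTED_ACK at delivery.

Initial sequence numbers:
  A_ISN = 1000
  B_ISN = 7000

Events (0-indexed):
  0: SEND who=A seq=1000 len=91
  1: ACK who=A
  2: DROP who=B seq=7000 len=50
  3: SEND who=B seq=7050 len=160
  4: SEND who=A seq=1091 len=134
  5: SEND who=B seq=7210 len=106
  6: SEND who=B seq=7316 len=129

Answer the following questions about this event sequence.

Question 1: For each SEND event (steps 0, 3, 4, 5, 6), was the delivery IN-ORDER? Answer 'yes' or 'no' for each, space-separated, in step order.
Step 0: SEND seq=1000 -> in-order
Step 3: SEND seq=7050 -> out-of-order
Step 4: SEND seq=1091 -> in-order
Step 5: SEND seq=7210 -> out-of-order
Step 6: SEND seq=7316 -> out-of-order

Answer: yes no yes no no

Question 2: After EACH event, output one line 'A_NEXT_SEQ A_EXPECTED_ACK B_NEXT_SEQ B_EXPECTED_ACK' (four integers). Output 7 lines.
1091 7000 7000 1091
1091 7000 7000 1091
1091 7000 7050 1091
1091 7000 7210 1091
1225 7000 7210 1225
1225 7000 7316 1225
1225 7000 7445 1225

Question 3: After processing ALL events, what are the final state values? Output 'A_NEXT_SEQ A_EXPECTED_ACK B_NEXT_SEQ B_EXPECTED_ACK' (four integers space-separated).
Answer: 1225 7000 7445 1225

Derivation:
After event 0: A_seq=1091 A_ack=7000 B_seq=7000 B_ack=1091
After event 1: A_seq=1091 A_ack=7000 B_seq=7000 B_ack=1091
After event 2: A_seq=1091 A_ack=7000 B_seq=7050 B_ack=1091
After event 3: A_seq=1091 A_ack=7000 B_seq=7210 B_ack=1091
After event 4: A_seq=1225 A_ack=7000 B_seq=7210 B_ack=1225
After event 5: A_seq=1225 A_ack=7000 B_seq=7316 B_ack=1225
After event 6: A_seq=1225 A_ack=7000 B_seq=7445 B_ack=1225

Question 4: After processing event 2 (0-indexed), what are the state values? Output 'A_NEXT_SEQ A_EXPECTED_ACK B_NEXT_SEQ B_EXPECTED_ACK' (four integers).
After event 0: A_seq=1091 A_ack=7000 B_seq=7000 B_ack=1091
After event 1: A_seq=1091 A_ack=7000 B_seq=7000 B_ack=1091
After event 2: A_seq=1091 A_ack=7000 B_seq=7050 B_ack=1091

1091 7000 7050 1091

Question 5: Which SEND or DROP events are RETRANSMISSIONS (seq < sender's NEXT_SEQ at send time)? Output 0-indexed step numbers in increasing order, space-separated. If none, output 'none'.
Answer: none

Derivation:
Step 0: SEND seq=1000 -> fresh
Step 2: DROP seq=7000 -> fresh
Step 3: SEND seq=7050 -> fresh
Step 4: SEND seq=1091 -> fresh
Step 5: SEND seq=7210 -> fresh
Step 6: SEND seq=7316 -> fresh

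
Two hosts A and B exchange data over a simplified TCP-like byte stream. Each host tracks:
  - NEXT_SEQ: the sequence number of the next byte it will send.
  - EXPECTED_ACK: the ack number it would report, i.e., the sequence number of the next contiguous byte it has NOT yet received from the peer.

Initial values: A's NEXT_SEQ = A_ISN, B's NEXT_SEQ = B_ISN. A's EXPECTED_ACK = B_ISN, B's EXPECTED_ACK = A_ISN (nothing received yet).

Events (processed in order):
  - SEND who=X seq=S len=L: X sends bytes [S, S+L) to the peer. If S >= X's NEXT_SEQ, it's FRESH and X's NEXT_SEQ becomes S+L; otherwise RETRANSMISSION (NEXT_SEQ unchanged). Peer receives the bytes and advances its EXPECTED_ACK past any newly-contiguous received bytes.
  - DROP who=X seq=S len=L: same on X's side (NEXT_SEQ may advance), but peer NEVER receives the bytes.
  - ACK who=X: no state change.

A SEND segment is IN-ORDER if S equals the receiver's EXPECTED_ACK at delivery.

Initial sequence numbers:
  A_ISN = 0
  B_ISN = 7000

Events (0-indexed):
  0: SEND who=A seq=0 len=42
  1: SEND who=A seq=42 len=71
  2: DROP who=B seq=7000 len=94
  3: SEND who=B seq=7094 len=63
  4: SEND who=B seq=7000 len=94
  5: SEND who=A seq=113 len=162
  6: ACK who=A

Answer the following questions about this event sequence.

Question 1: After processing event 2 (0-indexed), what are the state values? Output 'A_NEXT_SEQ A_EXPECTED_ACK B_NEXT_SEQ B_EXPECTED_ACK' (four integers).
After event 0: A_seq=42 A_ack=7000 B_seq=7000 B_ack=42
After event 1: A_seq=113 A_ack=7000 B_seq=7000 B_ack=113
After event 2: A_seq=113 A_ack=7000 B_seq=7094 B_ack=113

113 7000 7094 113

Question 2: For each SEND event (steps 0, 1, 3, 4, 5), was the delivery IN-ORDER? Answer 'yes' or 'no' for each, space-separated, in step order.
Answer: yes yes no yes yes

Derivation:
Step 0: SEND seq=0 -> in-order
Step 1: SEND seq=42 -> in-order
Step 3: SEND seq=7094 -> out-of-order
Step 4: SEND seq=7000 -> in-order
Step 5: SEND seq=113 -> in-order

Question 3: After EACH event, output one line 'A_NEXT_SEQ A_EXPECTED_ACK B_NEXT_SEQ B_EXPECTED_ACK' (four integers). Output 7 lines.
42 7000 7000 42
113 7000 7000 113
113 7000 7094 113
113 7000 7157 113
113 7157 7157 113
275 7157 7157 275
275 7157 7157 275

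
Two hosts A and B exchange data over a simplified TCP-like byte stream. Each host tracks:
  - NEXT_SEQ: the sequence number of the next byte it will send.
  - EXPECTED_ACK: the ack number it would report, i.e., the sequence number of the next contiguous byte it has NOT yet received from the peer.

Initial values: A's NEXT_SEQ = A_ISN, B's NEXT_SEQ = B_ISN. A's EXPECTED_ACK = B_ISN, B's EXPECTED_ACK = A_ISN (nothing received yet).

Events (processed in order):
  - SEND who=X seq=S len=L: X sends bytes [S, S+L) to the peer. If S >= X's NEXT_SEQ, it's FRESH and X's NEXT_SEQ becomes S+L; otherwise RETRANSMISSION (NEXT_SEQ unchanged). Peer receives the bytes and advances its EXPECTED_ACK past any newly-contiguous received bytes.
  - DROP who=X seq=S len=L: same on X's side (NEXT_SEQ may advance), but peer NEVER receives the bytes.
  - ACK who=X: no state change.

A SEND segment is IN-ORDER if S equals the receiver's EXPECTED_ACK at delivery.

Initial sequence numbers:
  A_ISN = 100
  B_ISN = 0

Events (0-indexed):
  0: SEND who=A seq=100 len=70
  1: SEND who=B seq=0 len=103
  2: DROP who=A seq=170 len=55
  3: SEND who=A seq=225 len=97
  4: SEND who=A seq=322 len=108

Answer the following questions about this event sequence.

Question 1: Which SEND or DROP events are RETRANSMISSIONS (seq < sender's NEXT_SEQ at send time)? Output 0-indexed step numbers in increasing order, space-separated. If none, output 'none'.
Step 0: SEND seq=100 -> fresh
Step 1: SEND seq=0 -> fresh
Step 2: DROP seq=170 -> fresh
Step 3: SEND seq=225 -> fresh
Step 4: SEND seq=322 -> fresh

Answer: none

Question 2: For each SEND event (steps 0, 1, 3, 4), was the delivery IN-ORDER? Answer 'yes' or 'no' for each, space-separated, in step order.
Answer: yes yes no no

Derivation:
Step 0: SEND seq=100 -> in-order
Step 1: SEND seq=0 -> in-order
Step 3: SEND seq=225 -> out-of-order
Step 4: SEND seq=322 -> out-of-order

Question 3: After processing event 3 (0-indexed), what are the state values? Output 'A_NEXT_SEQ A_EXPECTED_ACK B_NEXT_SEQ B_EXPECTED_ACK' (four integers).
After event 0: A_seq=170 A_ack=0 B_seq=0 B_ack=170
After event 1: A_seq=170 A_ack=103 B_seq=103 B_ack=170
After event 2: A_seq=225 A_ack=103 B_seq=103 B_ack=170
After event 3: A_seq=322 A_ack=103 B_seq=103 B_ack=170

322 103 103 170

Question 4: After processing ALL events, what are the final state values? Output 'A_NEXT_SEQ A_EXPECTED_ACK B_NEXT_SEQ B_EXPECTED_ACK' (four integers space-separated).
Answer: 430 103 103 170

Derivation:
After event 0: A_seq=170 A_ack=0 B_seq=0 B_ack=170
After event 1: A_seq=170 A_ack=103 B_seq=103 B_ack=170
After event 2: A_seq=225 A_ack=103 B_seq=103 B_ack=170
After event 3: A_seq=322 A_ack=103 B_seq=103 B_ack=170
After event 4: A_seq=430 A_ack=103 B_seq=103 B_ack=170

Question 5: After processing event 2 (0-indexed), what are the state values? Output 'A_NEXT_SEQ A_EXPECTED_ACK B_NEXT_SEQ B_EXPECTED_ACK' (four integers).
After event 0: A_seq=170 A_ack=0 B_seq=0 B_ack=170
After event 1: A_seq=170 A_ack=103 B_seq=103 B_ack=170
After event 2: A_seq=225 A_ack=103 B_seq=103 B_ack=170

225 103 103 170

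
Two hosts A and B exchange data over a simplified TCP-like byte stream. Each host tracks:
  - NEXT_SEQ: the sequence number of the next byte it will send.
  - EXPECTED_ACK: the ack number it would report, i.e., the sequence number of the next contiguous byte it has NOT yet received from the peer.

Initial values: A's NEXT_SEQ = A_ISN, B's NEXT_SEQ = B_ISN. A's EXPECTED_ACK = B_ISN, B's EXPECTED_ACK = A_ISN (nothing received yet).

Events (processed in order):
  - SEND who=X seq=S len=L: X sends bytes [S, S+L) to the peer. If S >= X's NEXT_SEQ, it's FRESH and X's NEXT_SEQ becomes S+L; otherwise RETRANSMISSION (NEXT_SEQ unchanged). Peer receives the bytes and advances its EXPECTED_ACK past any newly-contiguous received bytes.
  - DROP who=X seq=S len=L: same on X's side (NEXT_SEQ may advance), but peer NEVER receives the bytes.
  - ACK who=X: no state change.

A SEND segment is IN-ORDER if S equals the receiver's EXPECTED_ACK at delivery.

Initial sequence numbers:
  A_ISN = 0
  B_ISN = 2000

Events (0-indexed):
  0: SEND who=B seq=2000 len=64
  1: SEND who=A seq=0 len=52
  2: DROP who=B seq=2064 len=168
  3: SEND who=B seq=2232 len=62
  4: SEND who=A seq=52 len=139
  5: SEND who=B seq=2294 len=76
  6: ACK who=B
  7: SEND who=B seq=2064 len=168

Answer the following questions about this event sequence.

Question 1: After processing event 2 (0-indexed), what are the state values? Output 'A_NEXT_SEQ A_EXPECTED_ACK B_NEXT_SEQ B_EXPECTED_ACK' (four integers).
After event 0: A_seq=0 A_ack=2064 B_seq=2064 B_ack=0
After event 1: A_seq=52 A_ack=2064 B_seq=2064 B_ack=52
After event 2: A_seq=52 A_ack=2064 B_seq=2232 B_ack=52

52 2064 2232 52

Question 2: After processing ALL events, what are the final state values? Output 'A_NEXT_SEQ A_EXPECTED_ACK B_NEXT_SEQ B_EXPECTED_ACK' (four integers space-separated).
After event 0: A_seq=0 A_ack=2064 B_seq=2064 B_ack=0
After event 1: A_seq=52 A_ack=2064 B_seq=2064 B_ack=52
After event 2: A_seq=52 A_ack=2064 B_seq=2232 B_ack=52
After event 3: A_seq=52 A_ack=2064 B_seq=2294 B_ack=52
After event 4: A_seq=191 A_ack=2064 B_seq=2294 B_ack=191
After event 5: A_seq=191 A_ack=2064 B_seq=2370 B_ack=191
After event 6: A_seq=191 A_ack=2064 B_seq=2370 B_ack=191
After event 7: A_seq=191 A_ack=2370 B_seq=2370 B_ack=191

Answer: 191 2370 2370 191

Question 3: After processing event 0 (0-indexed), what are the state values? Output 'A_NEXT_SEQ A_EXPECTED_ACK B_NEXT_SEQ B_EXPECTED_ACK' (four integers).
After event 0: A_seq=0 A_ack=2064 B_seq=2064 B_ack=0

0 2064 2064 0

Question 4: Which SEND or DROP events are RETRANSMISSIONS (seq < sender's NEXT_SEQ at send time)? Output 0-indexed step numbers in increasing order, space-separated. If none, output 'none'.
Answer: 7

Derivation:
Step 0: SEND seq=2000 -> fresh
Step 1: SEND seq=0 -> fresh
Step 2: DROP seq=2064 -> fresh
Step 3: SEND seq=2232 -> fresh
Step 4: SEND seq=52 -> fresh
Step 5: SEND seq=2294 -> fresh
Step 7: SEND seq=2064 -> retransmit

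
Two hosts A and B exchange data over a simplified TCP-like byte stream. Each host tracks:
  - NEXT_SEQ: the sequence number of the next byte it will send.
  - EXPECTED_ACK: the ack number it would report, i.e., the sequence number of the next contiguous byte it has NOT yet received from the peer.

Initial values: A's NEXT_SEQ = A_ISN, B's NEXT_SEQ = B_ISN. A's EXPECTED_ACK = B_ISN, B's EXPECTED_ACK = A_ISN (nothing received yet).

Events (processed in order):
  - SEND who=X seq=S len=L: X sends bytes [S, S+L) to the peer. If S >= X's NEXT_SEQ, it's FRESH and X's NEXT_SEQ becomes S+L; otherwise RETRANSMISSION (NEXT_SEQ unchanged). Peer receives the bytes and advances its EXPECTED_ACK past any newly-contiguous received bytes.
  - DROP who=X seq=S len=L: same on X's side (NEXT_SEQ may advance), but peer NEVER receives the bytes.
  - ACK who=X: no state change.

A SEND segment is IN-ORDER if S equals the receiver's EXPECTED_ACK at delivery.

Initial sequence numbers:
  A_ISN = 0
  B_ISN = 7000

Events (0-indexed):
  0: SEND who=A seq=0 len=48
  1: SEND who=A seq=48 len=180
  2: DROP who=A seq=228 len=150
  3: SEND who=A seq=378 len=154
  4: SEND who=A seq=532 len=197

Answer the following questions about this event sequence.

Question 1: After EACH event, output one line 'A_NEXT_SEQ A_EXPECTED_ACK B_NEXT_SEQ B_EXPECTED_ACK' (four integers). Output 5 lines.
48 7000 7000 48
228 7000 7000 228
378 7000 7000 228
532 7000 7000 228
729 7000 7000 228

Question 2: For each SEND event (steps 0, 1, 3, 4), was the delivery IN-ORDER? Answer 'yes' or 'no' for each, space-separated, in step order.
Answer: yes yes no no

Derivation:
Step 0: SEND seq=0 -> in-order
Step 1: SEND seq=48 -> in-order
Step 3: SEND seq=378 -> out-of-order
Step 4: SEND seq=532 -> out-of-order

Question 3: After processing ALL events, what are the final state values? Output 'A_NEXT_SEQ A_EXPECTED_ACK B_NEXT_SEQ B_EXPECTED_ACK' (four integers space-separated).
After event 0: A_seq=48 A_ack=7000 B_seq=7000 B_ack=48
After event 1: A_seq=228 A_ack=7000 B_seq=7000 B_ack=228
After event 2: A_seq=378 A_ack=7000 B_seq=7000 B_ack=228
After event 3: A_seq=532 A_ack=7000 B_seq=7000 B_ack=228
After event 4: A_seq=729 A_ack=7000 B_seq=7000 B_ack=228

Answer: 729 7000 7000 228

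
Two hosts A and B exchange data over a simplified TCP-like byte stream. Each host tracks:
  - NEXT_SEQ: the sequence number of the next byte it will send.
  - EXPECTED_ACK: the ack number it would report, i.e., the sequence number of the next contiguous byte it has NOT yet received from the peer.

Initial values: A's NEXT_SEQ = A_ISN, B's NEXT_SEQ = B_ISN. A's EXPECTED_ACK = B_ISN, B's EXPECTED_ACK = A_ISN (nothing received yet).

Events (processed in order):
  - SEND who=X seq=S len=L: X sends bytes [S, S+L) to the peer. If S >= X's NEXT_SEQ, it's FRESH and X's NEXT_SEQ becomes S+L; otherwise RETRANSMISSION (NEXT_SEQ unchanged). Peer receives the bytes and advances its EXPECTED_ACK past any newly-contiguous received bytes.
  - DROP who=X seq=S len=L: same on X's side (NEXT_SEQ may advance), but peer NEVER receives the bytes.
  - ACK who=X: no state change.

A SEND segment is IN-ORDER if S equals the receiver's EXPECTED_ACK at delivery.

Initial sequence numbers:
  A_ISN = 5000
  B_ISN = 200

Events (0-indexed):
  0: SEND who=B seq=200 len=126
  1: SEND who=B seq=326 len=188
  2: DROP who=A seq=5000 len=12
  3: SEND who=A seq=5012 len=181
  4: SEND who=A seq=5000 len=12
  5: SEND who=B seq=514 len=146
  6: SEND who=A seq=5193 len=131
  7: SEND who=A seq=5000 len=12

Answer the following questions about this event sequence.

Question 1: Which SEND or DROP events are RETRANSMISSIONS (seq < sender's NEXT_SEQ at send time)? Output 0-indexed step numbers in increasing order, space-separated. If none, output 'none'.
Step 0: SEND seq=200 -> fresh
Step 1: SEND seq=326 -> fresh
Step 2: DROP seq=5000 -> fresh
Step 3: SEND seq=5012 -> fresh
Step 4: SEND seq=5000 -> retransmit
Step 5: SEND seq=514 -> fresh
Step 6: SEND seq=5193 -> fresh
Step 7: SEND seq=5000 -> retransmit

Answer: 4 7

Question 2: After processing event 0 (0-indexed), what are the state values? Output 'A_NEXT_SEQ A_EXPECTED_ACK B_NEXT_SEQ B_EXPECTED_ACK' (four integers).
After event 0: A_seq=5000 A_ack=326 B_seq=326 B_ack=5000

5000 326 326 5000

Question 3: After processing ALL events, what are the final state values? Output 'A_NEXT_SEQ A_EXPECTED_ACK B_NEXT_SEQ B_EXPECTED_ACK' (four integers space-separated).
Answer: 5324 660 660 5324

Derivation:
After event 0: A_seq=5000 A_ack=326 B_seq=326 B_ack=5000
After event 1: A_seq=5000 A_ack=514 B_seq=514 B_ack=5000
After event 2: A_seq=5012 A_ack=514 B_seq=514 B_ack=5000
After event 3: A_seq=5193 A_ack=514 B_seq=514 B_ack=5000
After event 4: A_seq=5193 A_ack=514 B_seq=514 B_ack=5193
After event 5: A_seq=5193 A_ack=660 B_seq=660 B_ack=5193
After event 6: A_seq=5324 A_ack=660 B_seq=660 B_ack=5324
After event 7: A_seq=5324 A_ack=660 B_seq=660 B_ack=5324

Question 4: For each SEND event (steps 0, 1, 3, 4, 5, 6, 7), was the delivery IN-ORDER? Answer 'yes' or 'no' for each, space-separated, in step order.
Answer: yes yes no yes yes yes no

Derivation:
Step 0: SEND seq=200 -> in-order
Step 1: SEND seq=326 -> in-order
Step 3: SEND seq=5012 -> out-of-order
Step 4: SEND seq=5000 -> in-order
Step 5: SEND seq=514 -> in-order
Step 6: SEND seq=5193 -> in-order
Step 7: SEND seq=5000 -> out-of-order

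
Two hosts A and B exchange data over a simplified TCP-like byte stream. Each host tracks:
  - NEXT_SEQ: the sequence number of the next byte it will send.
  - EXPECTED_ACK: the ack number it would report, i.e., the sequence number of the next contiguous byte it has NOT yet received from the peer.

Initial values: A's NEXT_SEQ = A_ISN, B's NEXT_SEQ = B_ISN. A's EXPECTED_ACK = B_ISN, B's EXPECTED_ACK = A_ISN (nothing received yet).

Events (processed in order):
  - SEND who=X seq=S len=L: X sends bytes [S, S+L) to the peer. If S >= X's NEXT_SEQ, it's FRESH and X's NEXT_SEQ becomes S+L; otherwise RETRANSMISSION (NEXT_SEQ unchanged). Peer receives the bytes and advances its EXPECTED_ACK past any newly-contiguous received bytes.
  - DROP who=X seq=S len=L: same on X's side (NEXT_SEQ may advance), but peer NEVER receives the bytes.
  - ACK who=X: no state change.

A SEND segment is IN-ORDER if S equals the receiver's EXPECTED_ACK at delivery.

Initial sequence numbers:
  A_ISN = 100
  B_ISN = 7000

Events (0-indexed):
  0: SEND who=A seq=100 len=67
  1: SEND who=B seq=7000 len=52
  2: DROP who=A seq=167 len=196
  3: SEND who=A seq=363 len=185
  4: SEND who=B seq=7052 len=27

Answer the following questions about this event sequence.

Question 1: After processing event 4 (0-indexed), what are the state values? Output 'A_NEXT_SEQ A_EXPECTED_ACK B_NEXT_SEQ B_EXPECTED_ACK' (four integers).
After event 0: A_seq=167 A_ack=7000 B_seq=7000 B_ack=167
After event 1: A_seq=167 A_ack=7052 B_seq=7052 B_ack=167
After event 2: A_seq=363 A_ack=7052 B_seq=7052 B_ack=167
After event 3: A_seq=548 A_ack=7052 B_seq=7052 B_ack=167
After event 4: A_seq=548 A_ack=7079 B_seq=7079 B_ack=167

548 7079 7079 167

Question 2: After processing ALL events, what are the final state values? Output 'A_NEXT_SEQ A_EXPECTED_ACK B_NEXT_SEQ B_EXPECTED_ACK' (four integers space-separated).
After event 0: A_seq=167 A_ack=7000 B_seq=7000 B_ack=167
After event 1: A_seq=167 A_ack=7052 B_seq=7052 B_ack=167
After event 2: A_seq=363 A_ack=7052 B_seq=7052 B_ack=167
After event 3: A_seq=548 A_ack=7052 B_seq=7052 B_ack=167
After event 4: A_seq=548 A_ack=7079 B_seq=7079 B_ack=167

Answer: 548 7079 7079 167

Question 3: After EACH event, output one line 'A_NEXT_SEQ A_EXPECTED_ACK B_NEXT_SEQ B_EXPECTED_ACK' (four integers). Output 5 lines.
167 7000 7000 167
167 7052 7052 167
363 7052 7052 167
548 7052 7052 167
548 7079 7079 167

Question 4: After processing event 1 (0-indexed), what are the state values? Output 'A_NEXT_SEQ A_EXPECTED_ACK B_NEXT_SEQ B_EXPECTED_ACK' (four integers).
After event 0: A_seq=167 A_ack=7000 B_seq=7000 B_ack=167
After event 1: A_seq=167 A_ack=7052 B_seq=7052 B_ack=167

167 7052 7052 167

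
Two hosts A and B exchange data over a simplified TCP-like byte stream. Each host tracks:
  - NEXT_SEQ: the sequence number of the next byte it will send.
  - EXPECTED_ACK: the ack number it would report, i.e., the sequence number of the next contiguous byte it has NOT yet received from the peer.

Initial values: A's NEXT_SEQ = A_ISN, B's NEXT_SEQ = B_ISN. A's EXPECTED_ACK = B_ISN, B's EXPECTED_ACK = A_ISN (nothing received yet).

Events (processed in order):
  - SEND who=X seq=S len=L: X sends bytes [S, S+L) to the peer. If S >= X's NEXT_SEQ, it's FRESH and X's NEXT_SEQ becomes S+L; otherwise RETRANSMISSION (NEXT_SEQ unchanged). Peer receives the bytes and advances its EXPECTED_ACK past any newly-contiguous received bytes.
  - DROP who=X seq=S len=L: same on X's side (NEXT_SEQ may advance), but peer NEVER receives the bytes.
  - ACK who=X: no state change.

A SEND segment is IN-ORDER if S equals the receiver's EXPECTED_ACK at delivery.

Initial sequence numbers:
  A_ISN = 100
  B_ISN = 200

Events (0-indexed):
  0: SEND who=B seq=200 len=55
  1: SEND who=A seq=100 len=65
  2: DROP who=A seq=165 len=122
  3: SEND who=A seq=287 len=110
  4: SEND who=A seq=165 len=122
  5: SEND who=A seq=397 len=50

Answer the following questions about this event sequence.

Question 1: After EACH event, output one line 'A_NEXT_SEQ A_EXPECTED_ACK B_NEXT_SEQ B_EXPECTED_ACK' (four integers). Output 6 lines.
100 255 255 100
165 255 255 165
287 255 255 165
397 255 255 165
397 255 255 397
447 255 255 447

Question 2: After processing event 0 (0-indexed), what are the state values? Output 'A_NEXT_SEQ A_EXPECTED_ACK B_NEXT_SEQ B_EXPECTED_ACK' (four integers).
After event 0: A_seq=100 A_ack=255 B_seq=255 B_ack=100

100 255 255 100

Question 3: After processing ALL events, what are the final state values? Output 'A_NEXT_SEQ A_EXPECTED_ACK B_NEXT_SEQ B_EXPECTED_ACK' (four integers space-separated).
Answer: 447 255 255 447

Derivation:
After event 0: A_seq=100 A_ack=255 B_seq=255 B_ack=100
After event 1: A_seq=165 A_ack=255 B_seq=255 B_ack=165
After event 2: A_seq=287 A_ack=255 B_seq=255 B_ack=165
After event 3: A_seq=397 A_ack=255 B_seq=255 B_ack=165
After event 4: A_seq=397 A_ack=255 B_seq=255 B_ack=397
After event 5: A_seq=447 A_ack=255 B_seq=255 B_ack=447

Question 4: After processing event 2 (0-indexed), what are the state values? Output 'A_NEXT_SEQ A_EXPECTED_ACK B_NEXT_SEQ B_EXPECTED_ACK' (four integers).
After event 0: A_seq=100 A_ack=255 B_seq=255 B_ack=100
After event 1: A_seq=165 A_ack=255 B_seq=255 B_ack=165
After event 2: A_seq=287 A_ack=255 B_seq=255 B_ack=165

287 255 255 165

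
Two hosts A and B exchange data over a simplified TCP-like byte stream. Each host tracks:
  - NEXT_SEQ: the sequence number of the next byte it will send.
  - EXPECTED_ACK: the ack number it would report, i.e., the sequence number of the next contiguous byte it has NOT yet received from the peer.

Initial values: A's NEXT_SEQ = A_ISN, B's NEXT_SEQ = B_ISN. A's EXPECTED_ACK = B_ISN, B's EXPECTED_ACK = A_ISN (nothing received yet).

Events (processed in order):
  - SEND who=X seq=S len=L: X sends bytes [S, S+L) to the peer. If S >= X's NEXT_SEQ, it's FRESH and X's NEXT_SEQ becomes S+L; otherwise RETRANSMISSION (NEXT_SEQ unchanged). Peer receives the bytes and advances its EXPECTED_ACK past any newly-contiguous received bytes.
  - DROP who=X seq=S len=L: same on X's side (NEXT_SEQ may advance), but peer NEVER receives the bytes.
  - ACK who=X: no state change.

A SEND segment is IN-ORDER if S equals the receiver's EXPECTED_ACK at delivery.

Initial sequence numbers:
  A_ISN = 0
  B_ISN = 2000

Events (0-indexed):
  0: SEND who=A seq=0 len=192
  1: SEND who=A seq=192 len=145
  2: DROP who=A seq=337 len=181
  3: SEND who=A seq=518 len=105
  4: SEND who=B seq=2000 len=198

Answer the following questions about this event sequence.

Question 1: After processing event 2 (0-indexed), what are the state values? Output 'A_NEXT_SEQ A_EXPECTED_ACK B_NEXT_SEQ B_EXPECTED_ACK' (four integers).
After event 0: A_seq=192 A_ack=2000 B_seq=2000 B_ack=192
After event 1: A_seq=337 A_ack=2000 B_seq=2000 B_ack=337
After event 2: A_seq=518 A_ack=2000 B_seq=2000 B_ack=337

518 2000 2000 337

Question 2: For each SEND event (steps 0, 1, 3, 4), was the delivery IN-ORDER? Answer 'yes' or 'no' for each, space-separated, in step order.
Step 0: SEND seq=0 -> in-order
Step 1: SEND seq=192 -> in-order
Step 3: SEND seq=518 -> out-of-order
Step 4: SEND seq=2000 -> in-order

Answer: yes yes no yes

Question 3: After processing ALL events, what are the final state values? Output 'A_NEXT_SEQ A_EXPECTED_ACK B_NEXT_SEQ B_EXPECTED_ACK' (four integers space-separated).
After event 0: A_seq=192 A_ack=2000 B_seq=2000 B_ack=192
After event 1: A_seq=337 A_ack=2000 B_seq=2000 B_ack=337
After event 2: A_seq=518 A_ack=2000 B_seq=2000 B_ack=337
After event 3: A_seq=623 A_ack=2000 B_seq=2000 B_ack=337
After event 4: A_seq=623 A_ack=2198 B_seq=2198 B_ack=337

Answer: 623 2198 2198 337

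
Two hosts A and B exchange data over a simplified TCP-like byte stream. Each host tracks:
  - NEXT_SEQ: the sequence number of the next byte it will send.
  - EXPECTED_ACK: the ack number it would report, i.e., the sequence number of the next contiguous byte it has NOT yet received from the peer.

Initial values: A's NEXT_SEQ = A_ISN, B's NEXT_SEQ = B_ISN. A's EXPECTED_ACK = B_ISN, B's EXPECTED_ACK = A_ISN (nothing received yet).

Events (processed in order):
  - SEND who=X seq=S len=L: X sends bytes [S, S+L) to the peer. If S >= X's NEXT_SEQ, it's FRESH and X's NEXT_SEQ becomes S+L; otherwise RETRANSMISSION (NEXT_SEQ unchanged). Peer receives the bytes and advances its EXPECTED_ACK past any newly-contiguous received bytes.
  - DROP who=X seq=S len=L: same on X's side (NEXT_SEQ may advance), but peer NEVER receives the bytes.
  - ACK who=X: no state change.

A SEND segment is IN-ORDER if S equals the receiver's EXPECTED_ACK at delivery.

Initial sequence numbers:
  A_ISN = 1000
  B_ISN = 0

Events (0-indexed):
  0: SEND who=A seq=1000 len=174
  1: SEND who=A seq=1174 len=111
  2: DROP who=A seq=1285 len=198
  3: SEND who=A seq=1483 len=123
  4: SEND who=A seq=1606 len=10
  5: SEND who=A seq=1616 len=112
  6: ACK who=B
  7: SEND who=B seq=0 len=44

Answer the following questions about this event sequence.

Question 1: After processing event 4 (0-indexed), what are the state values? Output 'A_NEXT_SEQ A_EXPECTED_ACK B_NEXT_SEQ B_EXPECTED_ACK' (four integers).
After event 0: A_seq=1174 A_ack=0 B_seq=0 B_ack=1174
After event 1: A_seq=1285 A_ack=0 B_seq=0 B_ack=1285
After event 2: A_seq=1483 A_ack=0 B_seq=0 B_ack=1285
After event 3: A_seq=1606 A_ack=0 B_seq=0 B_ack=1285
After event 4: A_seq=1616 A_ack=0 B_seq=0 B_ack=1285

1616 0 0 1285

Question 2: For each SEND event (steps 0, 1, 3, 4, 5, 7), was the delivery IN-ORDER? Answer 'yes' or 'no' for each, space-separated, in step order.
Step 0: SEND seq=1000 -> in-order
Step 1: SEND seq=1174 -> in-order
Step 3: SEND seq=1483 -> out-of-order
Step 4: SEND seq=1606 -> out-of-order
Step 5: SEND seq=1616 -> out-of-order
Step 7: SEND seq=0 -> in-order

Answer: yes yes no no no yes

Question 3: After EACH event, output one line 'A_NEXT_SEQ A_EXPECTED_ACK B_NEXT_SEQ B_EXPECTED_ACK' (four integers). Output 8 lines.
1174 0 0 1174
1285 0 0 1285
1483 0 0 1285
1606 0 0 1285
1616 0 0 1285
1728 0 0 1285
1728 0 0 1285
1728 44 44 1285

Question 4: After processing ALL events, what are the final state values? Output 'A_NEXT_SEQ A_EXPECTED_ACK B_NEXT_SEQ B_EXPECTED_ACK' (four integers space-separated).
Answer: 1728 44 44 1285

Derivation:
After event 0: A_seq=1174 A_ack=0 B_seq=0 B_ack=1174
After event 1: A_seq=1285 A_ack=0 B_seq=0 B_ack=1285
After event 2: A_seq=1483 A_ack=0 B_seq=0 B_ack=1285
After event 3: A_seq=1606 A_ack=0 B_seq=0 B_ack=1285
After event 4: A_seq=1616 A_ack=0 B_seq=0 B_ack=1285
After event 5: A_seq=1728 A_ack=0 B_seq=0 B_ack=1285
After event 6: A_seq=1728 A_ack=0 B_seq=0 B_ack=1285
After event 7: A_seq=1728 A_ack=44 B_seq=44 B_ack=1285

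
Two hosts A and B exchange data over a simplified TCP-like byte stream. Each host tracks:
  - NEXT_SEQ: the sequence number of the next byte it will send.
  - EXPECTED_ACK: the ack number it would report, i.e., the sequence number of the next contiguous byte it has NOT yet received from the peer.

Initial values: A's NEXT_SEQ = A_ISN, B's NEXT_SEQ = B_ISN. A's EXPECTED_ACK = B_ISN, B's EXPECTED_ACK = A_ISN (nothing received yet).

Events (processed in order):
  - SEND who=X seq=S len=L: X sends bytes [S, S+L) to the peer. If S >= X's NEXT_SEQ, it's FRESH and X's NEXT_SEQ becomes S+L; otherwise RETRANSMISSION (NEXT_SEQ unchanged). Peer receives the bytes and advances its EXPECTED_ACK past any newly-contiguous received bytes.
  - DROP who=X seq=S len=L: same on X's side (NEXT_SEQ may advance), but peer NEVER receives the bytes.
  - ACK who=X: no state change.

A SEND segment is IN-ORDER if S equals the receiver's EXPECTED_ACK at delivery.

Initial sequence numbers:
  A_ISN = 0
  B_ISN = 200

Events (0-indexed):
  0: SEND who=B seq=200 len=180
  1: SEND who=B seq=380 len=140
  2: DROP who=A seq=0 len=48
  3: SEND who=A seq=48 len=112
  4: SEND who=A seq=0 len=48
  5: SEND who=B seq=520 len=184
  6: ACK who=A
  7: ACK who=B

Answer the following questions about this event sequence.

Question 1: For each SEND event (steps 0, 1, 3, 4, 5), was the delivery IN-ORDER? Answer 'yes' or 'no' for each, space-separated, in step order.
Answer: yes yes no yes yes

Derivation:
Step 0: SEND seq=200 -> in-order
Step 1: SEND seq=380 -> in-order
Step 3: SEND seq=48 -> out-of-order
Step 4: SEND seq=0 -> in-order
Step 5: SEND seq=520 -> in-order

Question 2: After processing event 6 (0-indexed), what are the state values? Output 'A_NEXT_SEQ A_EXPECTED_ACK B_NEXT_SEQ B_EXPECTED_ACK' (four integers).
After event 0: A_seq=0 A_ack=380 B_seq=380 B_ack=0
After event 1: A_seq=0 A_ack=520 B_seq=520 B_ack=0
After event 2: A_seq=48 A_ack=520 B_seq=520 B_ack=0
After event 3: A_seq=160 A_ack=520 B_seq=520 B_ack=0
After event 4: A_seq=160 A_ack=520 B_seq=520 B_ack=160
After event 5: A_seq=160 A_ack=704 B_seq=704 B_ack=160
After event 6: A_seq=160 A_ack=704 B_seq=704 B_ack=160

160 704 704 160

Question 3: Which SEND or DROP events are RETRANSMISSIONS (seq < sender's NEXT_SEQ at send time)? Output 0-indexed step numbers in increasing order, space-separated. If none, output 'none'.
Step 0: SEND seq=200 -> fresh
Step 1: SEND seq=380 -> fresh
Step 2: DROP seq=0 -> fresh
Step 3: SEND seq=48 -> fresh
Step 4: SEND seq=0 -> retransmit
Step 5: SEND seq=520 -> fresh

Answer: 4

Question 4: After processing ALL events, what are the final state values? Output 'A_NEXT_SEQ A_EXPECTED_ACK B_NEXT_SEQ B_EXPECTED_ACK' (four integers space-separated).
After event 0: A_seq=0 A_ack=380 B_seq=380 B_ack=0
After event 1: A_seq=0 A_ack=520 B_seq=520 B_ack=0
After event 2: A_seq=48 A_ack=520 B_seq=520 B_ack=0
After event 3: A_seq=160 A_ack=520 B_seq=520 B_ack=0
After event 4: A_seq=160 A_ack=520 B_seq=520 B_ack=160
After event 5: A_seq=160 A_ack=704 B_seq=704 B_ack=160
After event 6: A_seq=160 A_ack=704 B_seq=704 B_ack=160
After event 7: A_seq=160 A_ack=704 B_seq=704 B_ack=160

Answer: 160 704 704 160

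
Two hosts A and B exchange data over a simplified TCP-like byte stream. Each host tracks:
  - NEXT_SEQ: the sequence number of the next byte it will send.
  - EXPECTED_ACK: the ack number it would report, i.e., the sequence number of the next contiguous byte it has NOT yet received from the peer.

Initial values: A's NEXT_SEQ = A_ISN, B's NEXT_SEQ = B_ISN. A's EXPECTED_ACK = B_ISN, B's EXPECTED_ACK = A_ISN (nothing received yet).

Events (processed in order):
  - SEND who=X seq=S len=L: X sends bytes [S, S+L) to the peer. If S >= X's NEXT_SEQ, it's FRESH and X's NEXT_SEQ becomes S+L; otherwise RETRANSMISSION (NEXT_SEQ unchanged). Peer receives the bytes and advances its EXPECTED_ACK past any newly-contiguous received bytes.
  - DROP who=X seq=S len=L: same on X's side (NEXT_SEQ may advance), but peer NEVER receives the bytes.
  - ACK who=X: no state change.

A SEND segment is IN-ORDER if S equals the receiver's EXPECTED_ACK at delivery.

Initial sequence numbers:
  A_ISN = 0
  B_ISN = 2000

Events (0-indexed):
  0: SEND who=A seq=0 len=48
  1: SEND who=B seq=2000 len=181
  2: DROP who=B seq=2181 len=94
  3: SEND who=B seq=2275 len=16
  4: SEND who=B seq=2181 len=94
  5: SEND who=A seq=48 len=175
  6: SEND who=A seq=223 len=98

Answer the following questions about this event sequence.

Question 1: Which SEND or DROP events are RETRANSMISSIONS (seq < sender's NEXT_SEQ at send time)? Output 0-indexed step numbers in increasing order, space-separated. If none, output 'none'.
Answer: 4

Derivation:
Step 0: SEND seq=0 -> fresh
Step 1: SEND seq=2000 -> fresh
Step 2: DROP seq=2181 -> fresh
Step 3: SEND seq=2275 -> fresh
Step 4: SEND seq=2181 -> retransmit
Step 5: SEND seq=48 -> fresh
Step 6: SEND seq=223 -> fresh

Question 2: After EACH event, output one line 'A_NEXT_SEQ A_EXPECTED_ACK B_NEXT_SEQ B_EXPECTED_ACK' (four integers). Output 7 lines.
48 2000 2000 48
48 2181 2181 48
48 2181 2275 48
48 2181 2291 48
48 2291 2291 48
223 2291 2291 223
321 2291 2291 321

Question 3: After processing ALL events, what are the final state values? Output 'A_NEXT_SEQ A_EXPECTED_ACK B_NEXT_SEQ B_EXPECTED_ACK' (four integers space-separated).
After event 0: A_seq=48 A_ack=2000 B_seq=2000 B_ack=48
After event 1: A_seq=48 A_ack=2181 B_seq=2181 B_ack=48
After event 2: A_seq=48 A_ack=2181 B_seq=2275 B_ack=48
After event 3: A_seq=48 A_ack=2181 B_seq=2291 B_ack=48
After event 4: A_seq=48 A_ack=2291 B_seq=2291 B_ack=48
After event 5: A_seq=223 A_ack=2291 B_seq=2291 B_ack=223
After event 6: A_seq=321 A_ack=2291 B_seq=2291 B_ack=321

Answer: 321 2291 2291 321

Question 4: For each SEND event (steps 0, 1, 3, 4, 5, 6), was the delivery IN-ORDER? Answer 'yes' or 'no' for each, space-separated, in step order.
Answer: yes yes no yes yes yes

Derivation:
Step 0: SEND seq=0 -> in-order
Step 1: SEND seq=2000 -> in-order
Step 3: SEND seq=2275 -> out-of-order
Step 4: SEND seq=2181 -> in-order
Step 5: SEND seq=48 -> in-order
Step 6: SEND seq=223 -> in-order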